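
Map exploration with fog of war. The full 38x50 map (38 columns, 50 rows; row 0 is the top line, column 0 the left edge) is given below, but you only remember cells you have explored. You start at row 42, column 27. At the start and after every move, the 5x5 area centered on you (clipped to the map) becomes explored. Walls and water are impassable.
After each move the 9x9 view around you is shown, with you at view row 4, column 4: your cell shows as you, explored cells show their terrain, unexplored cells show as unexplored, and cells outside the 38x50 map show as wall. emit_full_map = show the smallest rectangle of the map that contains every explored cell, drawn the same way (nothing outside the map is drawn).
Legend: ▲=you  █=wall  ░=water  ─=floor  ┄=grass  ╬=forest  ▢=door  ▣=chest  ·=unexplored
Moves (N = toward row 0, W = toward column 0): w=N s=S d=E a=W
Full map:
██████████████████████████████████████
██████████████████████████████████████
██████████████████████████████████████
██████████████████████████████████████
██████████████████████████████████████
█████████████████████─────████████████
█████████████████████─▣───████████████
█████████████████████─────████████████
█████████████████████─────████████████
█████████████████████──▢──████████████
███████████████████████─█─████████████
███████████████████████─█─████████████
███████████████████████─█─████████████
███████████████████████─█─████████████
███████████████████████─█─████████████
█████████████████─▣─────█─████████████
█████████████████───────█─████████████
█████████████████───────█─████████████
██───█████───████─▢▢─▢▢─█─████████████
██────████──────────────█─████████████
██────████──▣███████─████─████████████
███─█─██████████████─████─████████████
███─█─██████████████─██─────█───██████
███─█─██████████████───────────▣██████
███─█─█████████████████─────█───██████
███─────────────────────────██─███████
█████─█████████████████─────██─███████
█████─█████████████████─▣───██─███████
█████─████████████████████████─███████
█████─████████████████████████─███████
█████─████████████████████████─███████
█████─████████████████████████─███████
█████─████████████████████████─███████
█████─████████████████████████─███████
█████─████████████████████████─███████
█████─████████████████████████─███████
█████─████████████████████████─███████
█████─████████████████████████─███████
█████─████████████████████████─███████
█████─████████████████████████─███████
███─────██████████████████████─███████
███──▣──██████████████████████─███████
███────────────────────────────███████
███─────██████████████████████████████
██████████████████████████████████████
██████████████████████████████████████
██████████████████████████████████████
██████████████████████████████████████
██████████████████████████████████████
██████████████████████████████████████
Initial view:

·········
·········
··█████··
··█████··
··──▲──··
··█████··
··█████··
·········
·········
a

·········
·········
··██████·
··██████·
··──▲───·
··██████·
··██████·
·········
·········

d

·········
·········
·██████··
·██████··
·───▲──··
·██████··
·██████··
·········
·········

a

·········
·········
··██████·
··██████·
··──▲───·
··██████·
··██████·
·········
·········

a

·········
·········
··███████
··███████
··──▲────
··███████
··███████
·········
·········

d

·········
·········
·███████·
·███████·
·───▲───·
·███████·
·███████·
·········
·········

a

·········
·········
··███████
··███████
··──▲────
··███████
··███████
·········
·········


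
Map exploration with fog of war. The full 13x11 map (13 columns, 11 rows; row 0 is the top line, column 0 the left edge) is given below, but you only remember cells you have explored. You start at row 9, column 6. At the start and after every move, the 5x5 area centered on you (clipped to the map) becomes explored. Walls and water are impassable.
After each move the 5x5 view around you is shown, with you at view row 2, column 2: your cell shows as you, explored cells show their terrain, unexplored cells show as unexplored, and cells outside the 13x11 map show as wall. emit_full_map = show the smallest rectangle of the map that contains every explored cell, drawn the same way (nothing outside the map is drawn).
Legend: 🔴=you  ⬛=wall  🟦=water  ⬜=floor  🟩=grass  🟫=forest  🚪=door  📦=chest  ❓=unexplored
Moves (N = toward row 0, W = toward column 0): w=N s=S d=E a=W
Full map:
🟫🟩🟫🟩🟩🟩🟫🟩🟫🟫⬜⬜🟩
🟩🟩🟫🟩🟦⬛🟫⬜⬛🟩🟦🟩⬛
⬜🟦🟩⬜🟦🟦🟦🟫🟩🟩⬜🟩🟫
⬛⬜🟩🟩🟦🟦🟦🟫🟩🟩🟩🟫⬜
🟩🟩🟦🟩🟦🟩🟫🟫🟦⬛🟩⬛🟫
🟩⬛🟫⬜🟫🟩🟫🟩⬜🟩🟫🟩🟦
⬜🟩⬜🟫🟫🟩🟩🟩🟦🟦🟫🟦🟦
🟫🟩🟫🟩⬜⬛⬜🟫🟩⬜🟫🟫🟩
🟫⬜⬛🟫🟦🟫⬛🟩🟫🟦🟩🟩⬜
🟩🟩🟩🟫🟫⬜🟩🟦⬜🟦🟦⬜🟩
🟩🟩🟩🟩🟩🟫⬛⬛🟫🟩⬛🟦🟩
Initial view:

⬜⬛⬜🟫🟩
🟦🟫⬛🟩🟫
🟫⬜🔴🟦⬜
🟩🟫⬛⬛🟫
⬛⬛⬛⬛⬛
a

🟩⬜⬛⬜🟫
🟫🟦🟫⬛🟩
🟫🟫🔴🟩🟦
🟩🟩🟫⬛⬛
⬛⬛⬛⬛⬛

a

🟫🟩⬜⬛⬜
⬛🟫🟦🟫⬛
🟩🟫🔴⬜🟩
🟩🟩🟩🟫⬛
⬛⬛⬛⬛⬛

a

🟩🟫🟩⬜⬛
⬜⬛🟫🟦🟫
🟩🟩🔴🟫⬜
🟩🟩🟩🟩🟫
⬛⬛⬛⬛⬛

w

🟩⬜🟫🟫🟩
🟩🟫🟩⬜⬛
⬜⬛🔴🟦🟫
🟩🟩🟫🟫⬜
🟩🟩🟩🟩🟫

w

⬛🟫⬜🟫🟩
🟩⬜🟫🟫🟩
🟩🟫🔴⬜⬛
⬜⬛🟫🟦🟫
🟩🟩🟫🟫⬜

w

🟩🟦🟩🟦🟩
⬛🟫⬜🟫🟩
🟩⬜🔴🟫🟩
🟩🟫🟩⬜⬛
⬜⬛🟫🟦🟫

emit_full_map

🟩🟦🟩🟦🟩❓❓❓
⬛🟫⬜🟫🟩❓❓❓
🟩⬜🔴🟫🟩❓❓❓
🟩🟫🟩⬜⬛⬜🟫🟩
⬜⬛🟫🟦🟫⬛🟩🟫
🟩🟩🟫🟫⬜🟩🟦⬜
🟩🟩🟩🟩🟫⬛⬛🟫

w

⬜🟩🟩🟦🟦
🟩🟦🟩🟦🟩
⬛🟫🔴🟫🟩
🟩⬜🟫🟫🟩
🟩🟫🟩⬜⬛

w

🟦🟩⬜🟦🟦
⬜🟩🟩🟦🟦
🟩🟦🔴🟦🟩
⬛🟫⬜🟫🟩
🟩⬜🟫🟫🟩

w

🟩🟫🟩🟦⬛
🟦🟩⬜🟦🟦
⬜🟩🔴🟦🟦
🟩🟦🟩🟦🟩
⬛🟫⬜🟫🟩

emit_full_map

🟩🟫🟩🟦⬛❓❓❓
🟦🟩⬜🟦🟦❓❓❓
⬜🟩🔴🟦🟦❓❓❓
🟩🟦🟩🟦🟩❓❓❓
⬛🟫⬜🟫🟩❓❓❓
🟩⬜🟫🟫🟩❓❓❓
🟩🟫🟩⬜⬛⬜🟫🟩
⬜⬛🟫🟦🟫⬛🟩🟫
🟩🟩🟫🟫⬜🟩🟦⬜
🟩🟩🟩🟩🟫⬛⬛🟫


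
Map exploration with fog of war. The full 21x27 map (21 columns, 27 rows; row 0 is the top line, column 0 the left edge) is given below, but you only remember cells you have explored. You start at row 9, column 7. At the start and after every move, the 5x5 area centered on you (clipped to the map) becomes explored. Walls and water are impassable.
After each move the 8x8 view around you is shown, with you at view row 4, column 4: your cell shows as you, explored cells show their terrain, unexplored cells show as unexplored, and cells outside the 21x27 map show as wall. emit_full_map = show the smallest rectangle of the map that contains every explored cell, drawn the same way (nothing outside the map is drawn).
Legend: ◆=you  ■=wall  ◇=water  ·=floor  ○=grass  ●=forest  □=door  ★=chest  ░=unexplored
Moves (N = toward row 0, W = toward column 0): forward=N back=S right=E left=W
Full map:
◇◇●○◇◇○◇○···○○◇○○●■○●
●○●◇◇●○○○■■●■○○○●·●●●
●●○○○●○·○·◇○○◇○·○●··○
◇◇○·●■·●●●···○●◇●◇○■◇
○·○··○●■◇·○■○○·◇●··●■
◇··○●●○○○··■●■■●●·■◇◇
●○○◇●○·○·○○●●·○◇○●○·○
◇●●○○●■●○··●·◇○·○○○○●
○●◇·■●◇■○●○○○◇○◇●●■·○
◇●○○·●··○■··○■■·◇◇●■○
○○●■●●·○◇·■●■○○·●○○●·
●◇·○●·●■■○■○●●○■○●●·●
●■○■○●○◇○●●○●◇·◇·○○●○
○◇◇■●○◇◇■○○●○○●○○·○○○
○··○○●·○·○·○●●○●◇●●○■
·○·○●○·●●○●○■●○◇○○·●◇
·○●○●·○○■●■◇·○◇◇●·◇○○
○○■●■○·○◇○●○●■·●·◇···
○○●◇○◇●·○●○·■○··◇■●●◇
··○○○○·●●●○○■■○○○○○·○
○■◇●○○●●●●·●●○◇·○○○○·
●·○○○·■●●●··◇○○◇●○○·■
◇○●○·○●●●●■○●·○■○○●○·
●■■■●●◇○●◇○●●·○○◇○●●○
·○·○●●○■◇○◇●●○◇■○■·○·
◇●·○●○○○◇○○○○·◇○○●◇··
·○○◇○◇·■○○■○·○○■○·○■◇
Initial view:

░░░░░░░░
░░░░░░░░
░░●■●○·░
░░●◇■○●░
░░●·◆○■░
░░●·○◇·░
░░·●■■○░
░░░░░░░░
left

░░░░░░░░
░░░░░░░░
░░○●■●○·
░░■●◇■○●
░░·●◆·○■
░░●●·○◇·
░░●·●■■○
░░░░░░░░

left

░░░░░░░░
░░░░░░░░
░░○○●■●○
░░·■●◇■○
░░○·◆··○
░░■●●·○◇
░░○●·●■■
░░░░░░░░

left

░░░░░░░░
░░░░░░░░
░░●○○●■●
░░◇·■●◇■
░░○○◆●··
░░●■●●·○
░░·○●·●■
░░░░░░░░

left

■░░░░░░░
■░░░░░░░
■░●●○○●■
■░●◇·■●◇
■░●○◆·●·
■░○●■●●·
■░◇·○●·●
■░░░░░░░

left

■■░░░░░░
■■░░░░░░
■■◇●●○○●
■■○●◇·■●
■■◇●◆○·●
■■○○●■●●
■■●◇·○●·
■■░░░░░░

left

■■■░░░░░
■■■░░░░░
■■■◇●●○○
■■■○●◇·■
■■■◇◆○○·
■■■○○●■●
■■■●◇·○●
■■■░░░░░

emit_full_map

◇●●○○●■●○·
○●◇·■●◇■○●
◇◆○○·●··○■
○○●■●●·○◇·
●◇·○●·●■■○

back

■■■░░░░░
■■■◇●●○○
■■■○●◇·■
■■■◇●○○·
■■■○◆●■●
■■■●◇·○●
■■■●■○■░
■■■░░░░░

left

■■■■░░░░
■■■■◇●●○
■■■■○●◇·
■■■■◇●○○
■■■■◆○●■
■■■■●◇·○
■■■■●■○■
■■■■░░░░

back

■■■■◇●●○
■■■■○●◇·
■■■■◇●○○
■■■■○○●■
■■■■◆◇·○
■■■■●■○■
■■■■○◇◇░
■■■■░░░░

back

■■■■○●◇·
■■■■◇●○○
■■■■○○●■
■■■■●◇·○
■■■■◆■○■
■■■■○◇◇░
■■■■○··░
■■■■░░░░

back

■■■■◇●○○
■■■■○○●■
■■■■●◇·○
■■■■●■○■
■■■■◆◇◇░
■■■■○··░
■■■■·○·░
■■■■░░░░

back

■■■■○○●■
■■■■●◇·○
■■■■●■○■
■■■■○◇◇░
■■■■◆··░
■■■■·○·░
■■■■·○●░
■■■■░░░░

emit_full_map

◇●●○○●■●○·
○●◇·■●◇■○●
◇●○○·●··○■
○○●■●●·○◇·
●◇·○●·●■■○
●■○■░░░░░░
○◇◇░░░░░░░
◆··░░░░░░░
·○·░░░░░░░
·○●░░░░░░░

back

■■■■●◇·○
■■■■●■○■
■■■■○◇◇░
■■■■○··░
■■■■◆○·░
■■■■·○●░
■■■■○○■░
■■■■░░░░

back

■■■■●■○■
■■■■○◇◇░
■■■■○··░
■■■■·○·░
■■■■◆○●░
■■■■○○■░
■■■■○○●░
■■■■░░░░

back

■■■■○◇◇░
■■■■○··░
■■■■·○·░
■■■■·○●░
■■■■◆○■░
■■■■○○●░
■■■■··○░
■■■■░░░░

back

■■■■○··░
■■■■·○·░
■■■■·○●░
■■■■○○■░
■■■■◆○●░
■■■■··○░
■■■■○■◇░
■■■■░░░░

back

■■■■·○·░
■■■■·○●░
■■■■○○■░
■■■■○○●░
■■■■◆·○░
■■■■○■◇░
■■■■●·○░
■■■■░░░░

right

■■■·○·░░
■■■·○●░░
■■■○○■●░
■■■○○●◇░
■■■·◆○○░
■■■○■◇●░
■■■●·○○░
■■■░░░░░

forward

■■■○··░░
■■■·○·░░
■■■·○●○░
■■■○○■●░
■■■○◆●◇░
■■■··○○░
■■■○■◇●░
■■■●·○○░

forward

■■■○◇◇░░
■■■○··░░
■■■·○·○░
■■■·○●○░
■■■○◆■●░
■■■○○●◇░
■■■··○○░
■■■○■◇●░

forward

■■■●■○■░
■■■○◇◇░░
■■■○··○░
■■■·○·○░
■■■·◆●○░
■■■○○■●░
■■■○○●◇░
■■■··○○░

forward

■■■●◇·○●
■■■●■○■░
■■■○◇◇■░
■■■○··○░
■■■·◆·○░
■■■·○●○░
■■■○○■●░
■■■○○●◇░

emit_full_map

◇●●○○●■●○·
○●◇·■●◇■○●
◇●○○·●··○■
○○●■●●·○◇·
●◇·○●·●■■○
●■○■░░░░░░
○◇◇■░░░░░░
○··○░░░░░░
·◆·○░░░░░░
·○●○░░░░░░
○○■●░░░░░░
○○●◇░░░░░░
··○○░░░░░░
○■◇●░░░░░░
●·○○░░░░░░

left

■■■■●◇·○
■■■■●■○■
■■■■○◇◇■
■■■■○··○
■■■■◆○·○
■■■■·○●○
■■■■○○■●
■■■■○○●◇

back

■■■■●■○■
■■■■○◇◇■
■■■■○··○
■■■■·○·○
■■■■◆○●○
■■■■○○■●
■■■■○○●◇
■■■■··○○

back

■■■■○◇◇■
■■■■○··○
■■■■·○·○
■■■■·○●○
■■■■◆○■●
■■■■○○●◇
■■■■··○○
■■■■○■◇●

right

■■■○◇◇■░
■■■○··○░
■■■·○·○░
■■■·○●○░
■■■○◆■●░
■■■○○●◇░
■■■··○○░
■■■○■◇●░

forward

■■■●■○■░
■■■○◇◇■░
■■■○··○░
■■■·○·○░
■■■·◆●○░
■■■○○■●░
■■■○○●◇░
■■■··○○░

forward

■■■●◇·○●
■■■●■○■░
■■■○◇◇■░
■■■○··○░
■■■·◆·○░
■■■·○●○░
■■■○○■●░
■■■○○●◇░

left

■■■■●◇·○
■■■■●■○■
■■■■○◇◇■
■■■■○··○
■■■■◆○·○
■■■■·○●○
■■■■○○■●
■■■■○○●◇

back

■■■■●■○■
■■■■○◇◇■
■■■■○··○
■■■■·○·○
■■■■◆○●○
■■■■○○■●
■■■■○○●◇
■■■■··○○

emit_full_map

◇●●○○●■●○·
○●◇·■●◇■○●
◇●○○·●··○■
○○●■●●·○◇·
●◇·○●·●■■○
●■○■░░░░░░
○◇◇■░░░░░░
○··○░░░░░░
·○·○░░░░░░
◆○●○░░░░░░
○○■●░░░░░░
○○●◇░░░░░░
··○○░░░░░░
○■◇●░░░░░░
●·○○░░░░░░

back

■■■■○◇◇■
■■■■○··○
■■■■·○·○
■■■■·○●○
■■■■◆○■●
■■■■○○●◇
■■■■··○○
■■■■○■◇●


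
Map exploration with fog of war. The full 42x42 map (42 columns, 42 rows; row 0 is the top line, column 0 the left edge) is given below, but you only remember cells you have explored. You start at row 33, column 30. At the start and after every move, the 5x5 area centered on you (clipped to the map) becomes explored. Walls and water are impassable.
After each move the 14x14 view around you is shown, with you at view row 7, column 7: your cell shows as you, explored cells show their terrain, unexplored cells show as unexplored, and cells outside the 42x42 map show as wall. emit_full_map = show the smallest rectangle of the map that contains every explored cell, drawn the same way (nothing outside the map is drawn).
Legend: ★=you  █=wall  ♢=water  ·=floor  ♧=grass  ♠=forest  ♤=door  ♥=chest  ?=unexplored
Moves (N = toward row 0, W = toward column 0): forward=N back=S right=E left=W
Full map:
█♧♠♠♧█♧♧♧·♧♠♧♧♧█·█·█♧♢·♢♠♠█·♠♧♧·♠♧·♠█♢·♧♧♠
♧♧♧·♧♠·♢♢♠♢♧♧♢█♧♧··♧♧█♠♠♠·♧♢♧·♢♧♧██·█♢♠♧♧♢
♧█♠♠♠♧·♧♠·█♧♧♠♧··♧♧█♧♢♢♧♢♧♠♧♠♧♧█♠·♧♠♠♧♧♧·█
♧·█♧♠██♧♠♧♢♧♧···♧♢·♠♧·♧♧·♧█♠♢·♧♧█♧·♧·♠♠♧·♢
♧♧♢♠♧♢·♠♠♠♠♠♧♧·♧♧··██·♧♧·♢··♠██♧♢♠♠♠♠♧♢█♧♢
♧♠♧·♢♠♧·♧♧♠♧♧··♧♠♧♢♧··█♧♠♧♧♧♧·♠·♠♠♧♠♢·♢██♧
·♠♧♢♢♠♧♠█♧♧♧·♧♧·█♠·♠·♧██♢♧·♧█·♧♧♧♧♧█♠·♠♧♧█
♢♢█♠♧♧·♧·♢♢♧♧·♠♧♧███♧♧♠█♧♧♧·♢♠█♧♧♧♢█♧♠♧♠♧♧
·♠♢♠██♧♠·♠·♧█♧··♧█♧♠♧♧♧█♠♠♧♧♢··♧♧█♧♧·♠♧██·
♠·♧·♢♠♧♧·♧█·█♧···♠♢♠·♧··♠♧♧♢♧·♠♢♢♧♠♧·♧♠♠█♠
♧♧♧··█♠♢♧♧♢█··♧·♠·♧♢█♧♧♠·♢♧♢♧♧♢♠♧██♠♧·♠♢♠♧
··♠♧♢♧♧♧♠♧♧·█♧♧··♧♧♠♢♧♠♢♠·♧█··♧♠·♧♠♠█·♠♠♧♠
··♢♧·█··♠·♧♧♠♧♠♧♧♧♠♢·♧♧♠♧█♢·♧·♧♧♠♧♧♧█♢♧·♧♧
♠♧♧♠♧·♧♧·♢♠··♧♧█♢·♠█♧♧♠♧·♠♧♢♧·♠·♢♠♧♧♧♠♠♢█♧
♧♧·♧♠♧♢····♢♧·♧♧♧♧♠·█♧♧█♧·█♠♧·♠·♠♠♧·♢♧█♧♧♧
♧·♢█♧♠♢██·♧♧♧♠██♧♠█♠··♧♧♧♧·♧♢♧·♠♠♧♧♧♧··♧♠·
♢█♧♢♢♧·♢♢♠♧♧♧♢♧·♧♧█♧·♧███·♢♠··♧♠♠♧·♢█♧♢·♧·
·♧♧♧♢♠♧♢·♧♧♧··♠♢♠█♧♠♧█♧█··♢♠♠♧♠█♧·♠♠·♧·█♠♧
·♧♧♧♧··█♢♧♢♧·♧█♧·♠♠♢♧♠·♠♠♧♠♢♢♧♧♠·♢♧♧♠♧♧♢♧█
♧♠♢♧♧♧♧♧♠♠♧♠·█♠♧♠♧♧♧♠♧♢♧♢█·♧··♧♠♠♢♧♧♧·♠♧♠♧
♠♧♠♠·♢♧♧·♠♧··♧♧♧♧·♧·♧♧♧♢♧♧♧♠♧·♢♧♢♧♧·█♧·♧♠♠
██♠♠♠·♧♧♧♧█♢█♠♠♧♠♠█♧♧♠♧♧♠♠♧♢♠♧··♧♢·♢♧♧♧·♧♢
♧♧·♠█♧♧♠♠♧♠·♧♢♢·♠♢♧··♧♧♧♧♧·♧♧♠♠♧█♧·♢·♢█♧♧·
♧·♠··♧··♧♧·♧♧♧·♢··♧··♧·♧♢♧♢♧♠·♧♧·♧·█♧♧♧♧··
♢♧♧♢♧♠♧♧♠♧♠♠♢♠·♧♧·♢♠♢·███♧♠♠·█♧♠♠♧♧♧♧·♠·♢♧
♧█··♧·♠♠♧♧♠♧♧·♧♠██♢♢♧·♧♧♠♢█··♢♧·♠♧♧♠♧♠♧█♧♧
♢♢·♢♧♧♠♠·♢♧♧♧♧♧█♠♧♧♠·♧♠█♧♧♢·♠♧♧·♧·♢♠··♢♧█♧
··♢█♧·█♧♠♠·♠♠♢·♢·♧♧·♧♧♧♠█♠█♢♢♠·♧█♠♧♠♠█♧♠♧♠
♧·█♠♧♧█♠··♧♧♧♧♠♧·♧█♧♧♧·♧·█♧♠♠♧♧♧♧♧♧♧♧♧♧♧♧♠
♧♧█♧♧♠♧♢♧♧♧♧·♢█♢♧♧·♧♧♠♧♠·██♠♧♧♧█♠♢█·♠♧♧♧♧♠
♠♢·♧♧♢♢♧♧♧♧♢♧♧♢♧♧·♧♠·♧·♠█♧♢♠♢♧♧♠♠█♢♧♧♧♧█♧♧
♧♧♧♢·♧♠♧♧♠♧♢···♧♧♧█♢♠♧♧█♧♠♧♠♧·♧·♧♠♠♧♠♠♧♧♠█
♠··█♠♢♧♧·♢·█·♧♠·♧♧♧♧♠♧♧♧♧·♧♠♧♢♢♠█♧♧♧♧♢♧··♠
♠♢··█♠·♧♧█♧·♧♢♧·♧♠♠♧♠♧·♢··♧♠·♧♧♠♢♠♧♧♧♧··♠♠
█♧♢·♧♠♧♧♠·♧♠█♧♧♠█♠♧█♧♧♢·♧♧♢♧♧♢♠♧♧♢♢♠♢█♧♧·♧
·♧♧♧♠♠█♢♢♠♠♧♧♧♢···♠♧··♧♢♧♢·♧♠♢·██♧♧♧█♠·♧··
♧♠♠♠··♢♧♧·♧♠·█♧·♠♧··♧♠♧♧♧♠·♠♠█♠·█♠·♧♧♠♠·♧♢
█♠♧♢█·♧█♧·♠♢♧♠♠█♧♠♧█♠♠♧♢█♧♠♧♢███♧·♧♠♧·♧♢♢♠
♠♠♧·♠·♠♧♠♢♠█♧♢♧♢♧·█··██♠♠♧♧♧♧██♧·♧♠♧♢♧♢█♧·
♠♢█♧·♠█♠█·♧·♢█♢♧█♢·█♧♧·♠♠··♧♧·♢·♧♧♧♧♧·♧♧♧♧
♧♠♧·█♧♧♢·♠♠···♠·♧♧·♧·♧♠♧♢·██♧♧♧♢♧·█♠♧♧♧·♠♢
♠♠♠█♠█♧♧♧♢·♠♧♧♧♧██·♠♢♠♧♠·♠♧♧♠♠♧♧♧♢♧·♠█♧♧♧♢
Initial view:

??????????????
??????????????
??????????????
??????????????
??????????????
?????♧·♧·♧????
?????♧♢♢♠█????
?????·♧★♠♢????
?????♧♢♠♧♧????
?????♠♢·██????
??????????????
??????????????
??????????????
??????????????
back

??????????????
??????????????
??????????????
??????????????
?????♧·♧·♧????
?????♧♢♢♠█????
?????·♧♧♠♢????
?????♧♢★♧♧????
?????♠♢·██????
?????♠█♠·█????
??????????????
??????????????
??????????????
??????????????

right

??????????????
??????????????
??????????????
??????????????
????♧·♧·♧?????
????♧♢♢♠█♧????
????·♧♧♠♢♠????
????♧♢♠★♧♢????
????♠♢·██♧????
????♠█♠·█♠????
??????????????
??????????????
??????????????
??????????????

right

??????????????
??????????????
??????????????
??????????????
???♧·♧·♧??????
???♧♢♢♠█♧♧????
???·♧♧♠♢♠♧????
???♧♢♠♧★♢♢????
???♠♢·██♧♧????
???♠█♠·█♠·????
??????????????
??????????????
??????????????
??????????????

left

??????????????
??????????????
??????????????
??????????????
????♧·♧·♧?????
????♧♢♢♠█♧♧???
????·♧♧♠♢♠♧???
????♧♢♠★♧♢♢???
????♠♢·██♧♧???
????♠█♠·█♠·???
??????????????
??????????????
??????????????
??????????????

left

??????????????
??????????????
??????????????
??????????????
?????♧·♧·♧????
?????♧♢♢♠█♧♧??
?????·♧♧♠♢♠♧??
?????♧♢★♧♧♢♢??
?????♠♢·██♧♧??
?????♠█♠·█♠·??
??????????????
??????????????
??????????????
??????????????

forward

??????????????
??????????????
??????????????
??????????????
??????????????
?????♧·♧·♧????
?????♧♢♢♠█♧♧??
?????·♧★♠♢♠♧??
?????♧♢♠♧♧♢♢??
?????♠♢·██♧♧??
?????♠█♠·█♠·??
??????????????
??????????????
??????????????

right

??????????????
??????????????
??????????????
??????????????
??????????????
????♧·♧·♧♠????
????♧♢♢♠█♧♧???
????·♧♧★♢♠♧???
????♧♢♠♧♧♢♢???
????♠♢·██♧♧???
????♠█♠·█♠·???
??????????????
??????????????
??????????????

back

??????????????
??????????????
??????????????
??????????????
????♧·♧·♧♠????
????♧♢♢♠█♧♧???
????·♧♧♠♢♠♧???
????♧♢♠★♧♢♢???
????♠♢·██♧♧???
????♠█♠·█♠·???
??????????????
??????????????
??????????????
??????????????

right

??????????????
??????????????
??????????????
??????????????
???♧·♧·♧♠?????
???♧♢♢♠█♧♧????
???·♧♧♠♢♠♧????
???♧♢♠♧★♢♢????
???♠♢·██♧♧????
???♠█♠·█♠·????
??????????????
??????????????
??????????????
??????????????

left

??????????????
??????????????
??????????????
??????????????
????♧·♧·♧♠????
????♧♢♢♠█♧♧???
????·♧♧♠♢♠♧???
????♧♢♠★♧♢♢???
????♠♢·██♧♧???
????♠█♠·█♠·???
??????????????
??????????????
??????????????
??????????????

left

??????????????
??????????????
??????????????
??????????????
?????♧·♧·♧♠???
?????♧♢♢♠█♧♧??
?????·♧♧♠♢♠♧??
?????♧♢★♧♧♢♢??
?????♠♢·██♧♧??
?????♠█♠·█♠·??
??????????????
??????????????
??????????????
??????????????

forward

??????????????
??????????????
??????????????
??????????????
??????????????
?????♧·♧·♧♠???
?????♧♢♢♠█♧♧??
?????·♧★♠♢♠♧??
?????♧♢♠♧♧♢♢??
?????♠♢·██♧♧??
?????♠█♠·█♠·??
??????????????
??????????????
??????????????

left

??????????????
??????????????
??????????????
??????????????
??????????????
?????♠♧·♧·♧♠??
?????♠♧♢♢♠█♧♧?
?????♠·★♧♠♢♠♧?
?????♧♧♢♠♧♧♢♢?
?????♧♠♢·██♧♧?
??????♠█♠·█♠·?
??????????????
??????????????
??????????????

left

??????????????
??????????????
??????????????
??????????????
??????????????
?????♧♠♧·♧·♧♠?
?????♧♠♧♢♢♠█♧♧
?????♧♠★♧♧♠♢♠♧
?????♢♧♧♢♠♧♧♢♢
?????·♧♠♢·██♧♧
???????♠█♠·█♠·
??????????????
??????????????
??????????????

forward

??????????????
??????????????
??????????????
??????????????
??????????????
?????♢♠♢♧♧????
?????♧♠♧·♧·♧♠?
?????♧♠★♢♢♠█♧♧
?????♧♠·♧♧♠♢♠♧
?????♢♧♧♢♠♧♧♢♢
?????·♧♠♢·██♧♧
???????♠█♠·█♠·
??????????????
??????????????

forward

??????????????
??????????????
??????????????
??????????????
??????????????
?????█♠♧♧♧????
?????♢♠♢♧♧????
?????♧♠★·♧·♧♠?
?????♧♠♧♢♢♠█♧♧
?????♧♠·♧♧♠♢♠♧
?????♢♧♧♢♠♧♧♢♢
?????·♧♠♢·██♧♧
???????♠█♠·█♠·
??????????????

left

??????????????
??????????????
??????????????
??????????????
??????????????
?????██♠♧♧♧???
?????♧♢♠♢♧♧???
?????♠♧★♧·♧·♧♠
?????·♧♠♧♢♢♠█♧
?????·♧♠·♧♧♠♢♠
??????♢♧♧♢♠♧♧♢
??????·♧♠♢·██♧
????????♠█♠·█♠
??????????????

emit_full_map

██♠♧♧♧????
♧♢♠♢♧♧????
♠♧★♧·♧·♧♠?
·♧♠♧♢♢♠█♧♧
·♧♠·♧♧♠♢♠♧
?♢♧♧♢♠♧♧♢♢
?·♧♠♢·██♧♧
???♠█♠·█♠·


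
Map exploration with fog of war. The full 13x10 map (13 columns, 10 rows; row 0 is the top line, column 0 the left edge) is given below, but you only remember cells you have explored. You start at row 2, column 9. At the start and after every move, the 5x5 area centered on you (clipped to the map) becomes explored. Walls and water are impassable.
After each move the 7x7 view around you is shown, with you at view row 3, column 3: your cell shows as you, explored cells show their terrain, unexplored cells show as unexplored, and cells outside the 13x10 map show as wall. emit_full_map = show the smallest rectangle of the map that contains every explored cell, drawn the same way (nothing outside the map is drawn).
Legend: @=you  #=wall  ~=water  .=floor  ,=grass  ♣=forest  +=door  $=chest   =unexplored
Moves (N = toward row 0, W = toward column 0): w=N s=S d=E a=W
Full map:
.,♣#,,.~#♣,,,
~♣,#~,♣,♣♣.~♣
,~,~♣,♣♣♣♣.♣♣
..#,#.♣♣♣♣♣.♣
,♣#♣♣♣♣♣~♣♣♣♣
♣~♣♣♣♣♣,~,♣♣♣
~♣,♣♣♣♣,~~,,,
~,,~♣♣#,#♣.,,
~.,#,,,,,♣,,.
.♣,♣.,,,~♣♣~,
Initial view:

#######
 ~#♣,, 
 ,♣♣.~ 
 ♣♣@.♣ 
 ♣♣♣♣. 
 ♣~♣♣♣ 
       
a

#######
 .~#♣,,
 ♣,♣♣.~
 ♣♣@♣.♣
 ♣♣♣♣♣.
 ♣♣~♣♣♣
       

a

#######
 ,.~#♣,
 ,♣,♣♣.
 ,♣@♣♣.
 .♣♣♣♣♣
 ♣♣♣~♣♣
       

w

#######
#######
 ,.~#♣,
 ,♣@♣♣.
 ,♣♣♣♣.
 .♣♣♣♣♣
 ♣♣♣~♣♣

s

#######
 ,.~#♣,
 ,♣,♣♣.
 ,♣@♣♣.
 .♣♣♣♣♣
 ♣♣♣~♣♣
       

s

 ,.~#♣,
 ,♣,♣♣.
 ,♣♣♣♣.
 .♣@♣♣♣
 ♣♣♣~♣♣
 ♣♣,~, 
       

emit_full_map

,.~#♣,,
,♣,♣♣.~
,♣♣♣♣.♣
.♣@♣♣♣.
♣♣♣~♣♣♣
♣♣,~,  

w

#######
 ,.~#♣,
 ,♣,♣♣.
 ,♣@♣♣.
 .♣♣♣♣♣
 ♣♣♣~♣♣
 ♣♣,~, 

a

#######
 ,,.~#♣
 ~,♣,♣♣
 ♣,@♣♣♣
 #.♣♣♣♣
 ♣♣♣♣~♣
  ♣♣,~,

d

#######
,,.~#♣,
~,♣,♣♣.
♣,♣@♣♣.
#.♣♣♣♣♣
♣♣♣♣~♣♣
 ♣♣,~, 

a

#######
 ,,.~#♣
 ~,♣,♣♣
 ♣,@♣♣♣
 #.♣♣♣♣
 ♣♣♣♣~♣
  ♣♣,~,

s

 ,,.~#♣
 ~,♣,♣♣
 ♣,♣♣♣♣
 #.@♣♣♣
 ♣♣♣♣~♣
 ♣♣♣,~,
       

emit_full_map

,,.~#♣,,
~,♣,♣♣.~
♣,♣♣♣♣.♣
#.@♣♣♣♣.
♣♣♣♣~♣♣♣
♣♣♣,~,  

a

  ,,.~#
 #~,♣,♣
 ~♣,♣♣♣
 ,#@♣♣♣
 ♣♣♣♣♣~
 ♣♣♣♣,~
       

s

 #~,♣,♣
 ~♣,♣♣♣
 ,#.♣♣♣
 ♣♣@♣♣~
 ♣♣♣♣,~
 ♣♣♣♣, 
       

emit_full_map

 ,,.~#♣,,
#~,♣,♣♣.~
~♣,♣♣♣♣.♣
,#.♣♣♣♣♣.
♣♣@♣♣~♣♣♣
♣♣♣♣,~,  
♣♣♣♣,    


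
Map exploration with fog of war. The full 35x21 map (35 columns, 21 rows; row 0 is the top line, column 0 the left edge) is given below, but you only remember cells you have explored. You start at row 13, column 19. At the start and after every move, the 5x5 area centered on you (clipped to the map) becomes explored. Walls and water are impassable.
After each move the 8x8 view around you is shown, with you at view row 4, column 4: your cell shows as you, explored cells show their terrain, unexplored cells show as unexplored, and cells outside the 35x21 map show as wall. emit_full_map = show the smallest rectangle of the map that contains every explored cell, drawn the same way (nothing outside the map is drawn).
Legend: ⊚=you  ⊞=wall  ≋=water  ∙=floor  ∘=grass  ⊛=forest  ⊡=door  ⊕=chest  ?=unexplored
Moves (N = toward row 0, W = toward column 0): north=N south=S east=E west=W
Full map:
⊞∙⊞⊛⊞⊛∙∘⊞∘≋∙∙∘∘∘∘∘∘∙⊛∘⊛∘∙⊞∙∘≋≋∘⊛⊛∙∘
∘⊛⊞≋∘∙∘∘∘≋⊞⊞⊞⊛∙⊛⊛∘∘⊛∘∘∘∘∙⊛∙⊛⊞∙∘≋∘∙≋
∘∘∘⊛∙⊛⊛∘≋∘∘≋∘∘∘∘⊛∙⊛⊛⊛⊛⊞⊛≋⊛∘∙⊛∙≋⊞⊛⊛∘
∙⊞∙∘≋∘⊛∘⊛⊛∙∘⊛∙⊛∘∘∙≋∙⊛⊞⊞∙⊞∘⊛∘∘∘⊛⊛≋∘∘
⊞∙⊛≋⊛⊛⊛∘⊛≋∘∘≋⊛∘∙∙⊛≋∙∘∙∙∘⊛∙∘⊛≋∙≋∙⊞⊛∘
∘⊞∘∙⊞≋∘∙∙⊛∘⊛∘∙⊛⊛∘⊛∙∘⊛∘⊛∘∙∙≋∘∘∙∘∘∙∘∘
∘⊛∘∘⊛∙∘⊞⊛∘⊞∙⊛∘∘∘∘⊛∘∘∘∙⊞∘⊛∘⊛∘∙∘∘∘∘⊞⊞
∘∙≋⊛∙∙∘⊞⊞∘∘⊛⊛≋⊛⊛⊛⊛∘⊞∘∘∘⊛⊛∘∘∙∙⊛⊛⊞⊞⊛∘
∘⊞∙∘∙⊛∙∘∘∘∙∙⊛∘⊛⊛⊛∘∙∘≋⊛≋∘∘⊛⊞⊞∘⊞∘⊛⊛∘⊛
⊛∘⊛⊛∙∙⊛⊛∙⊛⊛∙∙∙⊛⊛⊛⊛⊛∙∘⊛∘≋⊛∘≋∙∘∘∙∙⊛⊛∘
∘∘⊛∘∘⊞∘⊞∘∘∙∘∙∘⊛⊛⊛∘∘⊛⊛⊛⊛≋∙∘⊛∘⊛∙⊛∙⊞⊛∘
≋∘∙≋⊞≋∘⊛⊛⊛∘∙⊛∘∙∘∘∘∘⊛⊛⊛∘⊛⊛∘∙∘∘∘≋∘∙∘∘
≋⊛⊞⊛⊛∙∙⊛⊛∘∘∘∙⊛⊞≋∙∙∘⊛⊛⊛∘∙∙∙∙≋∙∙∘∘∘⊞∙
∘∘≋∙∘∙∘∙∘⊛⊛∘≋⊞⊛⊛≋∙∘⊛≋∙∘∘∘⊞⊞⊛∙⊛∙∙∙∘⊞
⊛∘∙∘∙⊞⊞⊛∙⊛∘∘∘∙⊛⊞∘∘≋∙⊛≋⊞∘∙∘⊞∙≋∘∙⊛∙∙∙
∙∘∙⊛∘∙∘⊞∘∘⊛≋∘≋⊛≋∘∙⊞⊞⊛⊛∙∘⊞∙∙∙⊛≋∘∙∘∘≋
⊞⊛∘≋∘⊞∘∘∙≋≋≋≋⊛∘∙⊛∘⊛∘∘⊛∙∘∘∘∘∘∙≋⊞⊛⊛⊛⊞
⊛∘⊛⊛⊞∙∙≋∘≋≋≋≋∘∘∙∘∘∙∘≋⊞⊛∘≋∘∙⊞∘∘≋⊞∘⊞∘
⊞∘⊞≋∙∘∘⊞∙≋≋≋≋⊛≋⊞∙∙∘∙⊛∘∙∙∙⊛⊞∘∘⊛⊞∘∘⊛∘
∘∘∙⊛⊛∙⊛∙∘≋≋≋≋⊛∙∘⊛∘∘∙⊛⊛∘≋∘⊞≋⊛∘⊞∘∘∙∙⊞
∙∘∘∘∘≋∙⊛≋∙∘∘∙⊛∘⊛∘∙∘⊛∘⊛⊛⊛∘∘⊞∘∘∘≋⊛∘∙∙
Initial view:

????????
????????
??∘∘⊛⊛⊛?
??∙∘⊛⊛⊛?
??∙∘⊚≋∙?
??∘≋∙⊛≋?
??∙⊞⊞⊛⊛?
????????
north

????????
????????
??∘∘⊛⊛⊛?
??∘∘⊛⊛⊛?
??∙∘⊚⊛⊛?
??∙∘⊛≋∙?
??∘≋∙⊛≋?
??∙⊞⊞⊛⊛?

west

????????
????????
??⊛∘∘⊛⊛⊛
??∘∘∘⊛⊛⊛
??∙∙⊚⊛⊛⊛
??≋∙∘⊛≋∙
??∘∘≋∙⊛≋
???∙⊞⊞⊛⊛

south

????????
??⊛∘∘⊛⊛⊛
??∘∘∘⊛⊛⊛
??∙∙∘⊛⊛⊛
??≋∙⊚⊛≋∙
??∘∘≋∙⊛≋
??∘∙⊞⊞⊛⊛
????????

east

????????
?⊛∘∘⊛⊛⊛?
?∘∘∘⊛⊛⊛?
?∙∙∘⊛⊛⊛?
?≋∙∘⊚≋∙?
?∘∘≋∙⊛≋?
?∘∙⊞⊞⊛⊛?
????????

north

????????
????????
?⊛∘∘⊛⊛⊛?
?∘∘∘⊛⊛⊛?
?∙∙∘⊚⊛⊛?
?≋∙∘⊛≋∙?
?∘∘≋∙⊛≋?
?∘∙⊞⊞⊛⊛?

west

????????
????????
??⊛∘∘⊛⊛⊛
??∘∘∘⊛⊛⊛
??∙∙⊚⊛⊛⊛
??≋∙∘⊛≋∙
??∘∘≋∙⊛≋
??∘∙⊞⊞⊛⊛

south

????????
??⊛∘∘⊛⊛⊛
??∘∘∘⊛⊛⊛
??∙∙∘⊛⊛⊛
??≋∙⊚⊛≋∙
??∘∘≋∙⊛≋
??∘∙⊞⊞⊛⊛
????????

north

????????
????????
??⊛∘∘⊛⊛⊛
??∘∘∘⊛⊛⊛
??∙∙⊚⊛⊛⊛
??≋∙∘⊛≋∙
??∘∘≋∙⊛≋
??∘∙⊞⊞⊛⊛

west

????????
????????
??⊛⊛∘∘⊛⊛
??∘∘∘∘⊛⊛
??≋∙⊚∘⊛⊛
??⊛≋∙∘⊛≋
??⊞∘∘≋∙⊛
???∘∙⊞⊞⊛

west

????????
????????
??⊛⊛⊛∘∘⊛
??∙∘∘∘∘⊛
??⊞≋⊚∙∘⊛
??⊛⊛≋∙∘⊛
??⊛⊞∘∘≋∙
????∘∙⊞⊞

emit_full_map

⊛⊛⊛∘∘⊛⊛⊛
∙∘∘∘∘⊛⊛⊛
⊞≋⊚∙∘⊛⊛⊛
⊛⊛≋∙∘⊛≋∙
⊛⊞∘∘≋∙⊛≋
??∘∙⊞⊞⊛⊛

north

????????
????????
??⊛⊛⊛⊛⊛?
??⊛⊛⊛∘∘⊛
??∙∘⊚∘∘⊛
??⊞≋∙∙∘⊛
??⊛⊛≋∙∘⊛
??⊛⊞∘∘≋∙

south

????????
??⊛⊛⊛⊛⊛?
??⊛⊛⊛∘∘⊛
??∙∘∘∘∘⊛
??⊞≋⊚∙∘⊛
??⊛⊛≋∙∘⊛
??⊛⊞∘∘≋∙
????∘∙⊞⊞

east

????????
?⊛⊛⊛⊛⊛??
?⊛⊛⊛∘∘⊛⊛
?∙∘∘∘∘⊛⊛
?⊞≋∙⊚∘⊛⊛
?⊛⊛≋∙∘⊛≋
?⊛⊞∘∘≋∙⊛
???∘∙⊞⊞⊛

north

????????
????????
?⊛⊛⊛⊛⊛∙?
?⊛⊛⊛∘∘⊛⊛
?∙∘∘⊚∘⊛⊛
?⊞≋∙∙∘⊛⊛
?⊛⊛≋∙∘⊛≋
?⊛⊞∘∘≋∙⊛

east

????????
????????
⊛⊛⊛⊛⊛∙∘?
⊛⊛⊛∘∘⊛⊛⊛
∙∘∘∘⊚⊛⊛⊛
⊞≋∙∙∘⊛⊛⊛
⊛⊛≋∙∘⊛≋∙
⊛⊞∘∘≋∙⊛≋

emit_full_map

⊛⊛⊛⊛⊛∙∘?
⊛⊛⊛∘∘⊛⊛⊛
∙∘∘∘⊚⊛⊛⊛
⊞≋∙∙∘⊛⊛⊛
⊛⊛≋∙∘⊛≋∙
⊛⊞∘∘≋∙⊛≋
??∘∙⊞⊞⊛⊛

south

????????
⊛⊛⊛⊛⊛∙∘?
⊛⊛⊛∘∘⊛⊛⊛
∙∘∘∘∘⊛⊛⊛
⊞≋∙∙⊚⊛⊛⊛
⊛⊛≋∙∘⊛≋∙
⊛⊞∘∘≋∙⊛≋
??∘∙⊞⊞⊛⊛

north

????????
????????
⊛⊛⊛⊛⊛∙∘?
⊛⊛⊛∘∘⊛⊛⊛
∙∘∘∘⊚⊛⊛⊛
⊞≋∙∙∘⊛⊛⊛
⊛⊛≋∙∘⊛≋∙
⊛⊞∘∘≋∙⊛≋

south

????????
⊛⊛⊛⊛⊛∙∘?
⊛⊛⊛∘∘⊛⊛⊛
∙∘∘∘∘⊛⊛⊛
⊞≋∙∙⊚⊛⊛⊛
⊛⊛≋∙∘⊛≋∙
⊛⊞∘∘≋∙⊛≋
??∘∙⊞⊞⊛⊛

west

????????
?⊛⊛⊛⊛⊛∙∘
?⊛⊛⊛∘∘⊛⊛
?∙∘∘∘∘⊛⊛
?⊞≋∙⊚∘⊛⊛
?⊛⊛≋∙∘⊛≋
?⊛⊞∘∘≋∙⊛
???∘∙⊞⊞⊛
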